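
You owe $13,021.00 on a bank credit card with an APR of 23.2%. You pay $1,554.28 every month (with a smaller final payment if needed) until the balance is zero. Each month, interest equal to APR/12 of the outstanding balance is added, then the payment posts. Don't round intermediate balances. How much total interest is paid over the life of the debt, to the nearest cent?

$1,323.74

Monthly rate r = 23.2%/12 = 1.93333% = 0.0193333.
Payoff takes n = ⌈−ln(1 − rB₀/P)/ln(1+r)⌉ = ⌈9.227⌉ = 10 payments; the last is $356.22.
Total paid = 9·$1,554.28 + $356.22 = $14,344.74.
Total interest = total paid − principal = $14,344.74 − $13,021.00 = $1,323.74.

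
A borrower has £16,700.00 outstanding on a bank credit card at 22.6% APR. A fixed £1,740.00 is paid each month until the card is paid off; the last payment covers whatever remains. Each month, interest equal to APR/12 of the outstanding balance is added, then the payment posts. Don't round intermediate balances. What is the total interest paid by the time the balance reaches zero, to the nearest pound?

Monthly rate r = 22.6%/12 = 1.88333% = 0.0188333.
Payoff takes n = ⌈−ln(1 − rB₀/P)/ln(1+r)⌉ = ⌈10.686⌉ = 11 payments; the last is £1,196.47.
Total paid = 10·£1,740.00 + £1,196.47 = £18,596.47.
Total interest = total paid − principal = £18,596.47 − £16,700.00 = £1,896.47.

£1,896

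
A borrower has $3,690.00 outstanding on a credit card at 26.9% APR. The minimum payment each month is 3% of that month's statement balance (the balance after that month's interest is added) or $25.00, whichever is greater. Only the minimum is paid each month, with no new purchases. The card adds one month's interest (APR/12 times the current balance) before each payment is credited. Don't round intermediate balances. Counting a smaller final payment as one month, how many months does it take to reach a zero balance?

242 months

Monthly rate r = 26.9%/12 = 2.24167% = 0.0224167.
While 3% of the post-interest balance exceeds $25.00, each month B ← (B·(1+r))·(1 − 0.03), i.e. B shrinks by the factor (1+r)·0.97 = 0.99174.
This holds for months 1–183. Entering month 184 the balance is $809.40; 3% of the post-interest balance is now below $25.00, so the flat $25.00 minimum applies from here.
From month 184 a fixed $25.00 at rate r clears $809.40 in 59 more payments. Total: 183 + 59 = 242 months.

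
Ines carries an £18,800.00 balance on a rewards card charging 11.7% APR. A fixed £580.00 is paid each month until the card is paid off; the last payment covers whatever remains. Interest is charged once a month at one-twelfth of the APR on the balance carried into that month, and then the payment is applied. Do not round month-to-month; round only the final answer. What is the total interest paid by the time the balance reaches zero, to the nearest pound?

£3,906

Monthly rate r = 11.7%/12 = 0.975% = 0.00975.
Payoff takes n = ⌈−ln(1 − rB₀/P)/ln(1+r)⌉ = ⌈39.148⌉ = 40 payments; the last is £86.41.
Total paid = 39·£580.00 + £86.41 = £22,706.41.
Total interest = total paid − principal = £22,706.41 − £18,800.00 = £3,906.41.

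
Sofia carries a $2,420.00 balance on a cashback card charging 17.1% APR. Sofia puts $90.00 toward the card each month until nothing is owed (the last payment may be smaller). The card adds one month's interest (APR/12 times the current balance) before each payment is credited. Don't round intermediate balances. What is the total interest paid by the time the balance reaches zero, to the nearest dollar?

Monthly rate r = 17.1%/12 = 1.425% = 0.01425.
Payoff takes n = ⌈−ln(1 − rB₀/P)/ln(1+r)⌉ = ⌈34.147⌉ = 35 payments; the last is $13.28.
Total paid = 34·$90.00 + $13.28 = $3,073.28.
Total interest = total paid − principal = $3,073.28 − $2,420.00 = $653.28.

$653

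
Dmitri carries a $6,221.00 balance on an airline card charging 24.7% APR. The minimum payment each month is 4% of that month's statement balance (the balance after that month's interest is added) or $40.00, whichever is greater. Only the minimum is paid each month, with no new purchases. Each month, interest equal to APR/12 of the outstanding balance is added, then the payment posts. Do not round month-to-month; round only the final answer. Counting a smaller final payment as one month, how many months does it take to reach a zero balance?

Monthly rate r = 24.7%/12 = 2.05833% = 0.0205833.
While 4% of the post-interest balance exceeds $40.00, each month B ← (B·(1+r))·(1 − 0.04), i.e. B shrinks by the factor (1+r)·0.96 = 0.97976.
This holds for months 1–91. Entering month 92 the balance is $967.73; 4% of the post-interest balance is now below $40.00, so the flat $40.00 minimum applies from here.
From month 92 a fixed $40.00 at rate r clears $967.73 in 34 more payments. Total: 91 + 34 = 125 months.

125 months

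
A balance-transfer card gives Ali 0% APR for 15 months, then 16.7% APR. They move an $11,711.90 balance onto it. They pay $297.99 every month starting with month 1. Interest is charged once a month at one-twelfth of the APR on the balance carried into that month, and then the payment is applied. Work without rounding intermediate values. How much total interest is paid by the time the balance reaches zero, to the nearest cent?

$1,658.98

Promo months 1–15 at r₀ = 0%/12 = 0; months 16+ at r₁ = 16.7%/12 = 0.0139167.
After month 15 (no interest yet): B = $11,711.90 − 15·$297.99 = $7,242.05.
Then at r₁ with $297.99/mo: n₂ = −ln(1 − r₁·B/P)/ln(1+r₁) ≈ 29.87 → 30 more payments.
Total paid = 44·$297.99 + $259.32 = $13,370.88; interest = $13,370.88 − $11,711.90 = $1,658.98.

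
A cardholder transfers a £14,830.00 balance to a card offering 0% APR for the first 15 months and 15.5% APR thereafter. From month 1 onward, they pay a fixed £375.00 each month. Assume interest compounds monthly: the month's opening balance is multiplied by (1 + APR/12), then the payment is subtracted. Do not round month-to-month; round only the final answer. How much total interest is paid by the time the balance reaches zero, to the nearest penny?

£1,938.29

Promo months 1–15 at r₀ = 0%/12 = 0; months 16+ at r₁ = 15.5%/12 = 0.0129167.
After month 15 (no interest yet): B = £14,830.00 − 15·£375.00 = £9,205.00.
Then at r₁ with £375.00/mo: n₂ = −ln(1 − r₁·B/P)/ln(1+r₁) ≈ 29.71 → 30 more payments.
Total paid = 44·£375.00 + £268.29 = £16,768.29; interest = £16,768.29 − £14,830.00 = £1,938.29.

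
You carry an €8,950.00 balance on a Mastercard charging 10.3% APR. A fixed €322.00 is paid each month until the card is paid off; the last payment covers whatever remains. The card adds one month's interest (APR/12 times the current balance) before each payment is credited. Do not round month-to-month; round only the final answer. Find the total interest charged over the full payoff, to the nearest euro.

Monthly rate r = 10.3%/12 = 0.858333% = 0.00858333.
Payoff takes n = ⌈−ln(1 − rB₀/P)/ln(1+r)⌉ = ⌈31.891⌉ = 32 payments; the last is €287.01.
Total paid = 31·€322.00 + €287.01 = €10,269.01.
Total interest = total paid − principal = €10,269.01 − €8,950.00 = €1,319.01.

€1,319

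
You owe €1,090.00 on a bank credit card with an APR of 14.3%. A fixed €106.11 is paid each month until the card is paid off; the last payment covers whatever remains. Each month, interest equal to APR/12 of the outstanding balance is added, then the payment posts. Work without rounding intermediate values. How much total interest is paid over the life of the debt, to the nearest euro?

Monthly rate r = 14.3%/12 = 1.19167% = 0.0119167.
Payoff takes n = ⌈−ln(1 − rB₀/P)/ln(1+r)⌉ = ⌈11.023⌉ = 12 payments; the last is €2.43.
Total paid = 11·€106.11 + €2.43 = €1,169.64.
Total interest = total paid − principal = €1,169.64 − €1,090.00 = €79.64.

€80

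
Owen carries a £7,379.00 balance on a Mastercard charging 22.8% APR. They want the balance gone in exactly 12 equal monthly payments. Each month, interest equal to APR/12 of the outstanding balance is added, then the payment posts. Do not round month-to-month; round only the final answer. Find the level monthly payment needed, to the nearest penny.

Monthly rate r = 22.8%/12 = 1.9% = 0.019.
Level-payment amortization: P = B₀·r / (1 − (1+r)^(−n)) = 7379.00·0.019 / (1 − 1.019^(−12)).
Denominator 1 − (1+r)^(−12) = 0.202171048.
P = 140.201 / 0.202171048 ≈ 693.48.

£693.48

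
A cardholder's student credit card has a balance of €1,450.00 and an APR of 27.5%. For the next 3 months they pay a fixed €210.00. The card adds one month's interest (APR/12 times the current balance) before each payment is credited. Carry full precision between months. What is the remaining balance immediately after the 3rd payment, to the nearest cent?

Monthly rate r = 27.5%/12 = 2.29167% = 0.0229167.
Each month: B ← B·(1+r) − €210.00.
Month 1: interest €33.23; balance after payment €1,273.23.
Month 2: interest €29.18; balance after payment €1,092.41.
Month 3: interest €25.03; balance after payment €907.44.

€907.44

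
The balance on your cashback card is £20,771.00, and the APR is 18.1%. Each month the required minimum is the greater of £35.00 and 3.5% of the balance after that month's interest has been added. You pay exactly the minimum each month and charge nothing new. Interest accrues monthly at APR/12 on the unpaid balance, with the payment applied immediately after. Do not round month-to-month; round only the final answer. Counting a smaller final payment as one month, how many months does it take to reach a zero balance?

185 months

Monthly rate r = 18.1%/12 = 1.50833% = 0.0150833.
While 3.5% of the post-interest balance exceeds £35.00, each month B ← (B·(1+r))·(1 − 0.035), i.e. B shrinks by the factor (1+r)·0.965 = 0.97956.
This holds for months 1–148. Entering month 149 the balance is £976.68; 3.5% of the post-interest balance is now below £35.00, so the flat £35.00 minimum applies from here.
From month 149 a fixed £35.00 at rate r clears £976.68 in 37 more payments. Total: 148 + 37 = 185 months.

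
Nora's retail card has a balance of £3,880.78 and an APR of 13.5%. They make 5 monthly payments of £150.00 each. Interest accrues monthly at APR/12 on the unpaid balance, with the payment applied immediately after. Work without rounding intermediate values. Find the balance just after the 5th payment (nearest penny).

£3,336.98

Monthly rate r = 13.5%/12 = 1.125% = 0.01125.
Each month: B ← B·(1+r) − £150.00.
Month 1: interest £43.66; balance after payment £3,774.44.
Month 2: interest £42.46; balance after payment £3,666.90.
Month 3: interest £41.25; balance after payment £3,558.15.
Month 4: interest £40.03; balance after payment £3,448.18.
Month 5: interest £38.79; balance after payment £3,336.98.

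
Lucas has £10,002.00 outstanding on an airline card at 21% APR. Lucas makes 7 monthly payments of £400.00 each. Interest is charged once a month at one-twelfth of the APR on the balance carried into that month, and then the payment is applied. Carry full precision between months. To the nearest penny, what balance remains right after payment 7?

Monthly rate r = 21%/12 = 1.75% = 0.0175.
Each month: B ← B·(1+r) − £400.00.
Month 1: interest £175.04; balance after payment £9,777.03.
Month 2: interest £171.10; balance after payment £9,548.13.
Month 3: interest £167.09; balance after payment £9,315.23.
Month 4: interest £163.02; balance after payment £9,078.24.
Month 5: interest £158.87; balance after payment £8,837.11.
Month 6: interest £154.65; balance after payment £8,591.76.
Month 7: interest £150.36; balance after payment £8,342.12.

£8,342.12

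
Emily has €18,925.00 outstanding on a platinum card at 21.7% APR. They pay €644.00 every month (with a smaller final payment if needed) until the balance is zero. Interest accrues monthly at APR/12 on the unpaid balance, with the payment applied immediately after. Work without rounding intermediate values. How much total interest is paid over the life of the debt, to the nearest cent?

Monthly rate r = 21.7%/12 = 1.80833% = 0.0180833.
Payoff takes n = ⌈−ln(1 − rB₀/P)/ln(1+r)⌉ = ⌈42.296⌉ = 43 payments; the last is €191.99.
Total paid = 42·€644.00 + €191.99 = €27,239.99.
Total interest = total paid − principal = €27,239.99 − €18,925.00 = €8,314.99.

€8,314.99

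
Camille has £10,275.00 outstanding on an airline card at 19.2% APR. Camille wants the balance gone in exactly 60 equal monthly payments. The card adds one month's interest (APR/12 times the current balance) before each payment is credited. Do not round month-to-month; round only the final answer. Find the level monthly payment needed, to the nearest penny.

£267.67

Monthly rate r = 19.2%/12 = 1.6% = 0.016.
Level-payment amortization: P = B₀·r / (1 − (1+r)^(−n)) = 10275.00·0.016 / (1 − 1.016^(−60)).
Denominator 1 − (1+r)^(−60) = 0.614186408.
P = 164.4 / 0.614186408 ≈ 267.67.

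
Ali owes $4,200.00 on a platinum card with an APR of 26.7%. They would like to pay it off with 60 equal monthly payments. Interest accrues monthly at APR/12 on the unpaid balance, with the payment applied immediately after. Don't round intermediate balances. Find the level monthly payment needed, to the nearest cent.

$127.50

Monthly rate r = 26.7%/12 = 2.225% = 0.02225.
Level-payment amortization: P = B₀·r / (1 − (1+r)^(−n)) = 4200.00·0.02225 / (1 − 1.02225^(−60)).
Denominator 1 − (1+r)^(−60) = 0.732962135.
P = 93.45 / 0.732962135 ≈ 127.50.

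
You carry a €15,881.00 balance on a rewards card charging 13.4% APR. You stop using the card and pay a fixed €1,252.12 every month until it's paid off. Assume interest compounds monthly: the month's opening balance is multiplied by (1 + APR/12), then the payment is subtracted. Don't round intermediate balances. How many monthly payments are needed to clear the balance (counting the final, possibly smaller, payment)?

Monthly rate r = 13.4%/12 = 1.11667% = 0.0111667.
Recurrence: B ← B·(1+r) − €1,252.12.
Month 1: interest €177.34; balance after payment €14,806.22.
Month 2: interest €165.34; balance after payment €13,719.43.
Closed form: n = −ln(1 − rB₀/P)/ln(1+r) = −ln(0.85837)/ln(1.01117) ≈ 13.753, so the balance reaches zero during payment 14.

14 payments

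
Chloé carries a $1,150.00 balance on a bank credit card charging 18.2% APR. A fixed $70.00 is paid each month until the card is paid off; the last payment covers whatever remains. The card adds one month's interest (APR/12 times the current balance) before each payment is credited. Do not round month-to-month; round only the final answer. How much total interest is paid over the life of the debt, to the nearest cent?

Monthly rate r = 18.2%/12 = 1.51667% = 0.0151667.
Payoff takes n = ⌈−ln(1 − rB₀/P)/ln(1+r)⌉ = ⌈19.038⌉ = 20 payments; the last is $2.66.
Total paid = 19·$70.00 + $2.66 = $1,332.66.
Total interest = total paid − principal = $1,332.66 − $1,150.00 = $182.66.

$182.66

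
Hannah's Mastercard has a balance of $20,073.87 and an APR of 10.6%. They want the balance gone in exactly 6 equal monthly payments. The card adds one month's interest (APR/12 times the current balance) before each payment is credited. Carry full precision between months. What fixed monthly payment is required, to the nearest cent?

Monthly rate r = 10.6%/12 = 0.883333% = 0.00883333.
Level-payment amortization: P = B₀·r / (1 − (1+r)^(−n)) = 20073.87·0.00883333 / (1 − 1.00883^(−6)).
Denominator 1 − (1+r)^(−6) = 0.0513992606.
P = 177.319 / 0.0513992606 ≈ 3449.84.

$3,449.84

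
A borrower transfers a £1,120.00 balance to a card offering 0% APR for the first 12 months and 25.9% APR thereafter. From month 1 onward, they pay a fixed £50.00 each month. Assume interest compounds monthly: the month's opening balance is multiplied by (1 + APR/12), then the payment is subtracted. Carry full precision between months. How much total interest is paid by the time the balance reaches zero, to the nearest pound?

Promo months 1–12 at r₀ = 0%/12 = 0; months 13+ at r₁ = 25.9%/12 = 0.0215833.
After month 12 (no interest yet): B = £1,120.00 − 12·£50.00 = £520.00.
Then at r₁ with £50.00/mo: n₂ = −ln(1 − r₁·B/P)/ln(1+r₁) ≈ 11.90 → 12 more payments.
Total paid = 23·£50.00 + £45.27 = £1,195.27; interest = £1,195.27 − £1,120.00 = £75.27.

£75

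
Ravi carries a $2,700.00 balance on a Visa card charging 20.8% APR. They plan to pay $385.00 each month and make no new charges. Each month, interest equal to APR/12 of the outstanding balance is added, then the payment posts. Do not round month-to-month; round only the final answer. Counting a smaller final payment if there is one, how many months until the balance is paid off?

8 payments

Monthly rate r = 20.8%/12 = 1.73333% = 0.0173333.
Recurrence: B ← B·(1+r) − $385.00.
Month 1: interest $46.80; balance after payment $2,361.80.
Month 2: interest $40.94; balance after payment $2,017.74.
Closed form: n = −ln(1 − rB₀/P)/ln(1+r) = −ln(0.87844)/ln(1.01733) ≈ 7.542, so the balance reaches zero during payment 8.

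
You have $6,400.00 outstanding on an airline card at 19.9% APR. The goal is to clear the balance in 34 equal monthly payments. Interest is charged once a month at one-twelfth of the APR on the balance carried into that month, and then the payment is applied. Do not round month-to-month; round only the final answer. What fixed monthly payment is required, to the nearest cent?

Monthly rate r = 19.9%/12 = 1.65833% = 0.0165833.
Level-payment amortization: P = B₀·r / (1 − (1+r)^(−n)) = 6400.00·0.0165833 / (1 − 1.01658^(−34)).
Denominator 1 − (1+r)^(−34) = 0.428339084.
P = 106.133 / 0.428339084 ≈ 247.78.

$247.78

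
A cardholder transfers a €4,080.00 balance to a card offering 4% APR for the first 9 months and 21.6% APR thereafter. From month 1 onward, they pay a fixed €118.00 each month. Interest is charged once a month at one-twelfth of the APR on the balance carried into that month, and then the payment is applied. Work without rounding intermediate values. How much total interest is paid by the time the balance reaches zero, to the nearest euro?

Promo months 1–9 at r₀ = 4%/12 = 0.00333333; months 10+ at r₁ = 21.6%/12 = 0.018.
After month 9: iterate B ← B·(1+r₀) − €118.00 for 9 months → €3,127.77.
Then at r₁ with €118.00/mo: n₂ = −ln(1 − r₁·B/P)/ln(1+r₁) ≈ 36.35 → 37 more payments.
Total paid = 45·€118.00 + €41.00 = €5,351.00; interest = €5,351.00 − €4,080.00 = €1,271.00.

€1,271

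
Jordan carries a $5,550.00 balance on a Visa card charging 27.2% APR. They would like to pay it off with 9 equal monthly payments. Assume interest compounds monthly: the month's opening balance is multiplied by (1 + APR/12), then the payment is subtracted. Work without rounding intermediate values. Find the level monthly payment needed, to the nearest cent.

$688.64

Monthly rate r = 27.2%/12 = 2.26667% = 0.0226667.
Level-payment amortization: P = B₀·r / (1 − (1+r)^(−n)) = 5550.00·0.0226667 / (1 − 1.02267^(−9)).
Denominator 1 − (1+r)^(−9) = 0.182678177.
P = 125.8 / 0.182678177 ≈ 688.64.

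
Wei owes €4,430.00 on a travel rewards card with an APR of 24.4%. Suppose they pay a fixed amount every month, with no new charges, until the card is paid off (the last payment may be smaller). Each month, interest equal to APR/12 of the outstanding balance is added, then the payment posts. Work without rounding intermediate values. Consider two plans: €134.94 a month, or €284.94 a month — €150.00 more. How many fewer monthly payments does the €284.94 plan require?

Monthly rate r = 24.4%/12 = 2.03333% = 0.0203333.
At €134.94/mo: n = ⌈−ln(1 − rB₀/P)/ln(1+r)⌉ = 55 payments (last €95.63); total interest = total paid − €4,430.00 = €2,952.39.
At €284.94/mo: 19 payments (last €250.17); total interest €949.09.
Payments saved = 55 − 19 = 36.

36 fewer payments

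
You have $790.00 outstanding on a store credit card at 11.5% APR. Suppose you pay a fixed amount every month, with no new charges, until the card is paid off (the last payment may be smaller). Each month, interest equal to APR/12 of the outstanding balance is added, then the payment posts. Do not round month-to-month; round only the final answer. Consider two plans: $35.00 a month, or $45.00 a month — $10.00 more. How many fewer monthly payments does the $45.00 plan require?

6 fewer payments

Monthly rate r = 11.5%/12 = 0.958333% = 0.00958333.
At $35.00/mo: n = ⌈−ln(1 − rB₀/P)/ln(1+r)⌉ = 26 payments (last $19.48); total interest = total paid − $790.00 = $104.48.
At $45.00/mo: 20 payments (last $14.18); total interest $79.18.
Payments saved = 26 − 20 = 6.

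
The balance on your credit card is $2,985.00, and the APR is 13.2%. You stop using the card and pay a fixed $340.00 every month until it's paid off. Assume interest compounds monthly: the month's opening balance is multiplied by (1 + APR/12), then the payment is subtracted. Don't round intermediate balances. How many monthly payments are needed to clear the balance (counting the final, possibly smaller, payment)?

10 payments

Monthly rate r = 13.2%/12 = 1.1% = 0.011.
Recurrence: B ← B·(1+r) − $340.00.
Month 1: interest $32.84; balance after payment $2,677.84.
Month 2: interest $29.46; balance after payment $2,367.29.
Closed form: n = −ln(1 − rB₀/P)/ln(1+r) = −ln(0.90343)/ln(1.011) ≈ 9.283, so the balance reaches zero during payment 10.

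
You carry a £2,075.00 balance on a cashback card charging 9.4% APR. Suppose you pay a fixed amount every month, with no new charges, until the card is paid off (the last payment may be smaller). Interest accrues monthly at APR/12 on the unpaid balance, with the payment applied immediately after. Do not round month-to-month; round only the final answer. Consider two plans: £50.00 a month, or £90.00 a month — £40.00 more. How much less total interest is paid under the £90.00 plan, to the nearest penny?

£221.88

Monthly rate r = 9.4%/12 = 0.783333% = 0.00783333.
At £50.00/mo: n = ⌈−ln(1 − rB₀/P)/ln(1+r)⌉ = 51 payments (last £19.43); total interest = total paid − £2,075.00 = £444.43.
At £90.00/mo: 26 payments (last £47.55); total interest £222.55.
Interest saved = £444.43 − £222.55 = £221.88.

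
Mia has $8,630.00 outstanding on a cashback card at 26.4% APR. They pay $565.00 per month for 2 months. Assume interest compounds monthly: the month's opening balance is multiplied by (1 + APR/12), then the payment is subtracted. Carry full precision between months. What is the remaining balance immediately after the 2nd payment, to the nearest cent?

$7,871.47

Monthly rate r = 26.4%/12 = 2.2% = 0.022.
Each month: B ← B·(1+r) − $565.00.
Month 1: interest $189.86; balance after payment $8,254.86.
Month 2: interest $181.61; balance after payment $7,871.47.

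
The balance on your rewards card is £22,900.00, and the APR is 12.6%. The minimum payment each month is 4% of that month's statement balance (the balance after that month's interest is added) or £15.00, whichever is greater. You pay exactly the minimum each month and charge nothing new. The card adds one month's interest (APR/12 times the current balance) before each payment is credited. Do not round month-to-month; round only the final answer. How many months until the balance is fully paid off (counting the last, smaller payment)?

165 months

Monthly rate r = 12.6%/12 = 1.05% = 0.0105.
While 4% of the post-interest balance exceeds £15.00, each month B ← (B·(1+r))·(1 − 0.04), i.e. B shrinks by the factor (1+r)·0.96 = 0.97008.
This holds for months 1–136. Entering month 137 the balance is £367.84; 4% of the post-interest balance is now below £15.00, so the flat £15.00 minimum applies from here.
From month 137 a fixed £15.00 at rate r clears £367.84 in 29 more payments. Total: 136 + 29 = 165 months.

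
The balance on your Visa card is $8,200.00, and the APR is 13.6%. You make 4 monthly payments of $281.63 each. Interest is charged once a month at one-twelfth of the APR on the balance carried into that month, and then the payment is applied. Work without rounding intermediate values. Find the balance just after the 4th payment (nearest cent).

$7,432.28

Monthly rate r = 13.6%/12 = 1.13333% = 0.0113333.
Each month: B ← B·(1+r) − $281.63.
Month 1: interest $92.93; balance after payment $8,011.30.
Month 2: interest $90.79; balance after payment $7,820.47.
Month 3: interest $88.63; balance after payment $7,627.47.
Month 4: interest $86.44; balance after payment $7,432.28.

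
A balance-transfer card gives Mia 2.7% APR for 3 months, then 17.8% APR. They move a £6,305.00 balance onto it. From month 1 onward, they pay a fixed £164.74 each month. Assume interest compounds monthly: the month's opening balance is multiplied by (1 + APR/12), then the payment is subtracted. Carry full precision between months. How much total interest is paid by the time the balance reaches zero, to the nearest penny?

£2,564.34

Promo months 1–3 at r₀ = 2.7%/12 = 0.00225; months 4+ at r₁ = 17.8%/12 = 0.0148333.
After month 3: iterate B ← B·(1+r₀) − £164.74 for 3 months → £5,852.32.
Then at r₁ with £164.74/mo: n₂ = −ln(1 − r₁·B/P)/ln(1+r₁) ≈ 50.84 → 51 more payments.
Total paid = 53·£164.74 + £138.12 = £8,869.34; interest = £8,869.34 − £6,305.00 = £2,564.34.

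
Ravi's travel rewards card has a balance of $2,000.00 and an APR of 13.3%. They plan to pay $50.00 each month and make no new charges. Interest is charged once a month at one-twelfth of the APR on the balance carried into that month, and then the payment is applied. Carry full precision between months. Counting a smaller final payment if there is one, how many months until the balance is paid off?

54 months

Monthly rate r = 13.3%/12 = 1.10833% = 0.0110833.
Recurrence: B ← B·(1+r) − $50.00.
Month 1: interest $22.17; balance after payment $1,972.17.
Month 2: interest $21.86; balance after payment $1,944.02.
Closed form: n = −ln(1 − rB₀/P)/ln(1+r) = −ln(0.55667)/ln(1.01108) ≈ 53.145, so the balance reaches zero during payment 54.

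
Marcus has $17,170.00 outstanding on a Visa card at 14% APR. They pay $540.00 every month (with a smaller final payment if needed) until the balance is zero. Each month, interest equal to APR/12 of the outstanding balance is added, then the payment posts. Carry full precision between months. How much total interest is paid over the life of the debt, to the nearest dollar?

Monthly rate r = 14%/12 = 1.16667% = 0.0116667.
Payoff takes n = ⌈−ln(1 − rB₀/P)/ln(1+r)⌉ = ⌈39.965⌉ = 40 payments; the last is $521.01.
Total paid = 39·$540.00 + $521.01 = $21,581.01.
Total interest = total paid − principal = $21,581.01 − $17,170.00 = $4,411.01.

$4,411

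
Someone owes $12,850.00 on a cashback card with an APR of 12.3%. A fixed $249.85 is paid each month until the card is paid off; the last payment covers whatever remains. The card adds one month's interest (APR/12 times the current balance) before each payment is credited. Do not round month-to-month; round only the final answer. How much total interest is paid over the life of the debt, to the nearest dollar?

Monthly rate r = 12.3%/12 = 1.025% = 0.01025.
Payoff takes n = ⌈−ln(1 − rB₀/P)/ln(1+r)⌉ = ⌈73.448⌉ = 74 payments; the last is $112.29.
Total paid = 73·$249.85 + $112.29 = $18,351.34.
Total interest = total paid − principal = $18,351.34 − $12,850.00 = $5,501.34.

$5,501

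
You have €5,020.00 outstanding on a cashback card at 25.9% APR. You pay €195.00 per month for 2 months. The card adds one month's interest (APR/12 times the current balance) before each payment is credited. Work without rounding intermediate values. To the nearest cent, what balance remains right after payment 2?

€4,844.83

Monthly rate r = 25.9%/12 = 2.15833% = 0.0215833.
Each month: B ← B·(1+r) − €195.00.
Month 1: interest €108.35; balance after payment €4,933.35.
Month 2: interest €106.48; balance after payment €4,844.83.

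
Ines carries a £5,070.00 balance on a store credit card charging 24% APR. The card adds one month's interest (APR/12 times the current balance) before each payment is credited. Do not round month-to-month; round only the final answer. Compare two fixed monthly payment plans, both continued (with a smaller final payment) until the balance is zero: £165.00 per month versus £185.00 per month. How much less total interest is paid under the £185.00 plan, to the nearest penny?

Monthly rate r = 24%/12 = 2% = 0.02.
At £165.00/mo: n = ⌈−ln(1 − rB₀/P)/ln(1+r)⌉ = 49 payments (last £23.58); total interest = total paid − £5,070.00 = £2,873.58.
At £185.00/mo: 41 payments (last £20.80); total interest £2,350.80.
Interest saved = £2,873.58 − £2,350.80 = £522.78.

£522.78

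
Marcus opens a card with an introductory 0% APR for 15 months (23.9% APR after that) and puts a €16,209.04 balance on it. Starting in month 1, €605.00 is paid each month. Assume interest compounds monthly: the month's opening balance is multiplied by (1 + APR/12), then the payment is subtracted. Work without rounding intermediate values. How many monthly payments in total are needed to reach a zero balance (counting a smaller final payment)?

29 payments

Promo months 1–15 at r₀ = 0%/12 = 0; months 16+ at r₁ = 23.9%/12 = 0.0199167.
After month 15 (no interest yet): B = €16,209.04 − 15·€605.00 = €7,134.04.
Then at r₁ with €605.00/mo: n₂ = −ln(1 − r₁·B/P)/ln(1+r₁) ≈ 13.57 → 14 more payments.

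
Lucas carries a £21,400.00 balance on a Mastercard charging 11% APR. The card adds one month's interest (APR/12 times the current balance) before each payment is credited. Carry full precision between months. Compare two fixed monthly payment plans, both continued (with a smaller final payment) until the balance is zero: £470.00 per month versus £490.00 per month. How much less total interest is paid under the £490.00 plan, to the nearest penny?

Monthly rate r = 11%/12 = 0.916667% = 0.00916667.
At £470.00/mo: n = ⌈−ln(1 − rB₀/P)/ln(1+r)⌉ = 60 payments (last £95.30); total interest = total paid − £21,400.00 = £6,425.30.
At £490.00/mo: 57 payments (last £21.46); total interest £6,061.46.
Interest saved = £6,425.30 − £6,061.46 = £363.84.

£363.84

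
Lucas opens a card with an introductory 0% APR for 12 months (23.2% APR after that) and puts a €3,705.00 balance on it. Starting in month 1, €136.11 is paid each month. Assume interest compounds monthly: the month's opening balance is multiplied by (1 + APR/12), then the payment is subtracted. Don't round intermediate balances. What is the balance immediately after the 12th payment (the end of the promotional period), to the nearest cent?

€2,071.68

Promo months 1–12 at r₀ = 0%/12 = 0; months 13+ at r₁ = 23.2%/12 = 0.0193333.
After month 12 (no interest yet): B = €3,705.00 − 12·€136.11 = €2,071.68.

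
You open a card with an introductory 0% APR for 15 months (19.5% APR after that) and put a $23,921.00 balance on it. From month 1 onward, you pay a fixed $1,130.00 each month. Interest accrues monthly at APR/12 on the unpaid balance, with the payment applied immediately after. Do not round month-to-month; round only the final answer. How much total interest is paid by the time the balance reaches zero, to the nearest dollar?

$436

Promo months 1–15 at r₀ = 0%/12 = 0; months 16+ at r₁ = 19.5%/12 = 0.01625.
After month 15 (no interest yet): B = $23,921.00 − 15·$1,130.00 = $6,971.00.
Then at r₁ with $1,130.00/mo: n₂ = −ln(1 − r₁·B/P)/ln(1+r₁) ≈ 6.55 → 7 more payments.
Total paid = 21·$1,130.00 + $627.44 = $24,357.44; interest = $24,357.44 − $23,921.00 = $436.44.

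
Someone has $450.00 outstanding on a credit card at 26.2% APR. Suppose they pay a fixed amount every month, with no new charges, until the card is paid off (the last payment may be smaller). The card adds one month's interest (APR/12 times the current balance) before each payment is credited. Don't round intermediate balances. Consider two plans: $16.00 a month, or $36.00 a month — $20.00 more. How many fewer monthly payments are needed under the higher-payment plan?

Monthly rate r = 26.2%/12 = 2.18333% = 0.0218333.
At $16.00/mo: n = ⌈−ln(1 − rB₀/P)/ln(1+r)⌉ = 45 payments (last $1.31); total interest = total paid − $450.00 = $255.31.
At $36.00/mo: 15 payments (last $27.30); total interest $81.30.
Payments saved = 45 − 15 = 30.

30 fewer payments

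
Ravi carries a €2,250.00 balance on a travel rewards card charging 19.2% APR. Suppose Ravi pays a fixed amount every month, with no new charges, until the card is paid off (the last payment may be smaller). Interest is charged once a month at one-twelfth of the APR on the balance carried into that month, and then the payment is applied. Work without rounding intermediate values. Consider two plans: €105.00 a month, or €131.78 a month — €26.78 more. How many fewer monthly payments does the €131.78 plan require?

Monthly rate r = 19.2%/12 = 1.6% = 0.016.
At €105.00/mo: n = ⌈−ln(1 − rB₀/P)/ln(1+r)⌉ = 27 payments (last €47.48); total interest = total paid − €2,250.00 = €527.48.
At €131.78/mo: 21 payments (last €13.49); total interest €399.09.
Payments saved = 27 − 21 = 6.

6 fewer payments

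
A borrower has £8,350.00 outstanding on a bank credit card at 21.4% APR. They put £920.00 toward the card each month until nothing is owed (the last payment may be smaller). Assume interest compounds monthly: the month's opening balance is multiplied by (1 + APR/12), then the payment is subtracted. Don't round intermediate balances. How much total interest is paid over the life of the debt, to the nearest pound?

£840

Monthly rate r = 21.4%/12 = 1.78333% = 0.0178333.
Payoff takes n = ⌈−ln(1 − rB₀/P)/ln(1+r)⌉ = ⌈9.989⌉ = 10 payments; the last is £909.92.
Total paid = 9·£920.00 + £909.92 = £9,189.92.
Total interest = total paid − principal = £9,189.92 − £8,350.00 = £839.92.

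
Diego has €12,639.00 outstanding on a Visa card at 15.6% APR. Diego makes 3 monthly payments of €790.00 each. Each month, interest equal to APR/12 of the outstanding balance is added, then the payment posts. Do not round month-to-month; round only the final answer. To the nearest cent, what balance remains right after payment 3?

€10,737.41

Monthly rate r = 15.6%/12 = 1.3% = 0.013.
Each month: B ← B·(1+r) − €790.00.
Month 1: interest €164.31; balance after payment €12,013.31.
Month 2: interest €156.17; balance after payment €11,379.48.
Month 3: interest €147.93; balance after payment €10,737.41.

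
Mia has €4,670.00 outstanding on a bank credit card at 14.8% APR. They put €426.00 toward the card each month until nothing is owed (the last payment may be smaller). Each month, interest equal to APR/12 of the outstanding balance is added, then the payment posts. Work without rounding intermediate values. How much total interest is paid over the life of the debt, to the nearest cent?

Monthly rate r = 14.8%/12 = 1.23333% = 0.0123333.
Payoff takes n = ⌈−ln(1 − rB₀/P)/ln(1+r)⌉ = ⌈11.850⌉ = 12 payments; the last is €362.60.
Total paid = 11·€426.00 + €362.60 = €5,048.60.
Total interest = total paid − principal = €5,048.60 − €4,670.00 = €378.60.

€378.60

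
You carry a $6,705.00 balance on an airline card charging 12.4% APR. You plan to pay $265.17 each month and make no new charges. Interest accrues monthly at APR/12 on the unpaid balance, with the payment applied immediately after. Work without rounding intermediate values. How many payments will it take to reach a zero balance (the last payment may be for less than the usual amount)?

30 payments

Monthly rate r = 12.4%/12 = 1.03333% = 0.0103333.
Recurrence: B ← B·(1+r) − $265.17.
Month 1: interest $69.28; balance after payment $6,509.11.
Month 2: interest $67.26; balance after payment $6,311.21.
Closed form: n = −ln(1 − rB₀/P)/ln(1+r) = −ln(0.73871)/ln(1.01033) ≈ 29.459, so the balance reaches zero during payment 30.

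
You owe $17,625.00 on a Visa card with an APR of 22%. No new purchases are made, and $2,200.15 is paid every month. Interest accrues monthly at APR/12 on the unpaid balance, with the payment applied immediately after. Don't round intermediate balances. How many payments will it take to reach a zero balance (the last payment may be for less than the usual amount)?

Monthly rate r = 22%/12 = 1.83333% = 0.0183333.
Recurrence: B ← B·(1+r) − $2,200.15.
Month 1: interest $323.12; balance after payment $15,747.98.
Month 2: interest $288.71; balance after payment $13,836.54.
Closed form: n = −ln(1 − rB₀/P)/ln(1+r) = −ln(0.85314)/ln(1.01833) ≈ 8.743, so the balance reaches zero during payment 9.

9 payments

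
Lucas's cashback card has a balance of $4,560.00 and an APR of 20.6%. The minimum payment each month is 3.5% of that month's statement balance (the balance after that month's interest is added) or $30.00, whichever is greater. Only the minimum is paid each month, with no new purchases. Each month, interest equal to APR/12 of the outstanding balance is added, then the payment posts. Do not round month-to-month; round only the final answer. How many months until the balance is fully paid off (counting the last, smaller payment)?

130 months

Monthly rate r = 20.6%/12 = 1.71667% = 0.0171667.
While 3.5% of the post-interest balance exceeds $30.00, each month B ← (B·(1+r))·(1 − 0.035), i.e. B shrinks by the factor (1+r)·0.965 = 0.98157.
This holds for months 1–91. Entering month 92 the balance is $838.75; 3.5% of the post-interest balance is now below $30.00, so the flat $30.00 minimum applies from here.
From month 92 a fixed $30.00 at rate r clears $838.75 in 39 more payments. Total: 91 + 39 = 130 months.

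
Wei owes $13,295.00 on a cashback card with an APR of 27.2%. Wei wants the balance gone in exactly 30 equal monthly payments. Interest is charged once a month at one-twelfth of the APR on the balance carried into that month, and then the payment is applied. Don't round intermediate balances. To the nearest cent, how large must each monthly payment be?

$615.61

Monthly rate r = 27.2%/12 = 2.26667% = 0.0226667.
Level-payment amortization: P = B₀·r / (1 − (1+r)^(−n)) = 13295.00·0.0226667 / (1 − 1.02267^(−30)).
Denominator 1 − (1+r)^(−30) = 0.489522055.
P = 301.353 / 0.489522055 ≈ 615.61.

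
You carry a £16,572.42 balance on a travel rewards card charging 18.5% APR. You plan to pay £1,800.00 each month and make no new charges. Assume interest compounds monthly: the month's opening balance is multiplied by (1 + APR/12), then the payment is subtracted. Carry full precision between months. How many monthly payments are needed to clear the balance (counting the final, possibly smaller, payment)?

11 payments

Monthly rate r = 18.5%/12 = 1.54167% = 0.0154167.
Recurrence: B ← B·(1+r) − £1,800.00.
Month 1: interest £255.49; balance after payment £15,027.91.
Month 2: interest £231.68; balance after payment £13,459.59.
Closed form: n = −ln(1 − rB₀/P)/ln(1+r) = −ln(0.85806)/ln(1.01542) ≈ 10.006, so the balance reaches zero during payment 11.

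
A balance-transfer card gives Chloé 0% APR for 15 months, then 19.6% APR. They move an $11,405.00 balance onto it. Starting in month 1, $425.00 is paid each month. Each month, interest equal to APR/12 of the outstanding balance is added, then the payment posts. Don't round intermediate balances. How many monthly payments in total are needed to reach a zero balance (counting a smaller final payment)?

29 months

Promo months 1–15 at r₀ = 0%/12 = 0; months 16+ at r₁ = 19.6%/12 = 0.0163333.
After month 15 (no interest yet): B = $11,405.00 − 15·$425.00 = $5,030.00.
Then at r₁ with $425.00/mo: n₂ = −ln(1 − r₁·B/P)/ln(1+r₁) ≈ 13.26 → 14 more payments.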